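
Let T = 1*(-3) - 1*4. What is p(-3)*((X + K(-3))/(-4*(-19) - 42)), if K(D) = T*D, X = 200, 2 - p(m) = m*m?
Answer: -91/2 ≈ -45.500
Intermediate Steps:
T = -7 (T = -3 - 4 = -7)
p(m) = 2 - m² (p(m) = 2 - m*m = 2 - m²)
K(D) = -7*D
p(-3)*((X + K(-3))/(-4*(-19) - 42)) = (2 - 1*(-3)²)*((200 - 7*(-3))/(-4*(-19) - 42)) = (2 - 1*9)*((200 + 21)/(76 - 42)) = (2 - 9)*(221/34) = -1547/34 = -7*13/2 = -91/2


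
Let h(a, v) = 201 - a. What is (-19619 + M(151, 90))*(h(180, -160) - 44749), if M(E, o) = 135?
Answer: 871480352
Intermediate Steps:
(-19619 + M(151, 90))*(h(180, -160) - 44749) = (-19619 + 135)*((201 - 1*180) - 44749) = -19484*((201 - 180) - 44749) = -19484*(21 - 44749) = -19484*(-44728) = 871480352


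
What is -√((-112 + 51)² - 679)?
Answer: -39*√2 ≈ -55.154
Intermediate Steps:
-√((-112 + 51)² - 679) = -√((-61)² - 679) = -√(3721 - 679) = -√3042 = -39*√2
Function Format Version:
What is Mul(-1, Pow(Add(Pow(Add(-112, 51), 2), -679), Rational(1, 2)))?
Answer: Mul(-39, Pow(2, Rational(1, 2))) ≈ -55.154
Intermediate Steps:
Mul(-1, Pow(Add(Pow(Add(-112, 51), 2), -679), Rational(1, 2))) = Mul(-1, Pow(Add(Pow(-61, 2), -679), Rational(1, 2))) = Mul(-1, Pow(Add(3721, -679), Rational(1, 2))) = Mul(-1, Pow(3042, Rational(1, 2))) = Mul(-1, Mul(39, Pow(2, Rational(1, 2)))) = Mul(-39, Pow(2, Rational(1, 2)))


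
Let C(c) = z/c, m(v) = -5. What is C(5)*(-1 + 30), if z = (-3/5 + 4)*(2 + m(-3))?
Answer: -1479/25 ≈ -59.160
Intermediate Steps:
z = -51/5 (z = (-3/5 + 4)*(2 - 5) = (-3*1/5 + 4)*(-3) = (-3/5 + 4)*(-3) = (17/5)*(-3) = -51/5 ≈ -10.200)
C(c) = -51/(5*c)
C(5)*(-1 + 30) = (-51/5/5)*(-1 + 30) = -51/5*1/5*29 = -51/25*29 = -1479/25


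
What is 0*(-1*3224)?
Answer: 0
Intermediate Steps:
0*(-1*3224) = 0*(-3224) = 0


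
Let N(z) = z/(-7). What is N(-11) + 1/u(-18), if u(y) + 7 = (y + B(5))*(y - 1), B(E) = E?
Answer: 2647/1680 ≈ 1.5756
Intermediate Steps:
N(z) = -z/7 (N(z) = z*(-1/7) = -z/7)
u(y) = -7 + (-1 + y)*(5 + y) (u(y) = -7 + (y + 5)*(y - 1) = -7 + (5 + y)*(-1 + y) = -7 + (-1 + y)*(5 + y))
N(-11) + 1/u(-18) = -1/7*(-11) + 1/(-12 + (-18)**2 + 4*(-18)) = 11/7 + 1/(-12 + 324 - 72) = 11/7 + 1/240 = 2647/1680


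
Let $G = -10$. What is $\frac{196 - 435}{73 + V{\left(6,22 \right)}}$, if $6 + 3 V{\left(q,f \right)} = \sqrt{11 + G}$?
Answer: $- \frac{717}{214} \approx -3.3505$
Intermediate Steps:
$V{\left(q,f \right)} = - \frac{5}{3}$ ($V{\left(q,f \right)} = -2 + \frac{\sqrt{11 - 10}}{3} = -2 + \frac{\sqrt{1}}{3} = -2 + \frac{1}{3} \cdot 1 = -2 + \frac{1}{3} = - \frac{5}{3}$)
$\frac{196 - 435}{73 + V{\left(6,22 \right)}} = \frac{196 - 435}{73 - \frac{5}{3}} = - \frac{239}{\frac{214}{3}} = \left(-239\right) \frac{3}{214} = - \frac{717}{214}$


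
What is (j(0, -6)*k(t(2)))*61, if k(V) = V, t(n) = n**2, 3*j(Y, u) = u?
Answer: -488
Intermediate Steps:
j(Y, u) = u/3
(j(0, -6)*k(t(2)))*61 = (((1/3)*(-6))*2**2)*61 = -2*4*61 = -8*61 = -488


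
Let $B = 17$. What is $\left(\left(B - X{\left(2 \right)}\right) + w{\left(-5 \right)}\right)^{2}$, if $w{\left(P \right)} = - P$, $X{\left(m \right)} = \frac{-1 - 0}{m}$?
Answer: $\frac{2025}{4} \approx 506.25$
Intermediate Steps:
$X{\left(m \right)} = - \frac{1}{m}$ ($X{\left(m \right)} = \frac{-1 + 0}{m} = - \frac{1}{m}$)
$\left(\left(B - X{\left(2 \right)}\right) + w{\left(-5 \right)}\right)^{2} = \left(\left(17 - - \frac{1}{2}\right) - -5\right)^{2} = \left(\left(17 - \left(-1\right) \frac{1}{2}\right) + 5\right)^{2} = \left(\left(17 - - \frac{1}{2}\right) + 5\right)^{2} = \left(\left(17 + \frac{1}{2}\right) + 5\right)^{2} = \left(\frac{35}{2} + 5\right)^{2} = \left(\frac{45}{2}\right)^{2} = \frac{2025}{4}$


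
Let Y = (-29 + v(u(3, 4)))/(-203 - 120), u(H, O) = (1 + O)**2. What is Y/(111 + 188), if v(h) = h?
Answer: 4/96577 ≈ 4.1418e-5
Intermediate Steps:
Y = 4/323 (Y = (-29 + (1 + 4)**2)/(-203 - 120) = (-29 + 5**2)/(-323) = (-29 + 25)*(-1/323) = -4*(-1/323) = 4/323 ≈ 0.012384)
Y/(111 + 188) = 4/(323*(111 + 188)) = (4/323)/299 = (4/323)*(1/299) = 4/96577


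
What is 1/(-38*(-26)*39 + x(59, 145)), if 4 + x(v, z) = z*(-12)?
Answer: 1/36788 ≈ 2.7183e-5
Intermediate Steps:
x(v, z) = -4 - 12*z (x(v, z) = -4 + z*(-12) = -4 - 12*z)
1/(-38*(-26)*39 + x(59, 145)) = 1/(-38*(-26)*39 + (-4 - 12*145)) = 1/(988*39 + (-4 - 1740)) = 1/(38532 - 1744) = 1/36788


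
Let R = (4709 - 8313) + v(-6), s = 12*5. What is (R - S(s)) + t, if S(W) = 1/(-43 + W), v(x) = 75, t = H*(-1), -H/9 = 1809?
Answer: 216783/17 ≈ 12752.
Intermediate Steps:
H = -16281 (H = -9*1809 = -16281)
t = 16281 (t = -16281*(-1) = 16281)
s = 60
R = -3529 (R = (4709 - 8313) + 75 = -3604 + 75 = -3529)
(R - S(s)) + t = (-3529 - 1/(-43 + 60)) + 16281 = (-3529 - 1/17) + 16281 = -59994/17 + 16281 = 216783/17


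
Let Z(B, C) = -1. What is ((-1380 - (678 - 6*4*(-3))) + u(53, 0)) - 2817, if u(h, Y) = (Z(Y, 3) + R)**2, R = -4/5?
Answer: -123594/25 ≈ -4943.8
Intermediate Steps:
R = -4/5 (R = -4*1/5 = -4/5 ≈ -0.80000)
u(h, Y) = 81/25 (u(h, Y) = (-1 - 4/5)**2 = (-9/5)**2 = 81/25)
((-1380 - (678 - 6*4*(-3))) + u(53, 0)) - 2817 = ((-1380 - (678 - 6*4*(-3))) + 81/25) - 2817 = ((-1380 - (678 - 24*(-3))) + 81/25) - 2817 = ((-1380 - (678 + 72)) + 81/25) - 2817 = ((-1380 - 1*750) + 81/25) - 2817 = ((-1380 - 750) + 81/25) - 2817 = (-2130 + 81/25) - 2817 = -53169/25 - 2817 = -123594/25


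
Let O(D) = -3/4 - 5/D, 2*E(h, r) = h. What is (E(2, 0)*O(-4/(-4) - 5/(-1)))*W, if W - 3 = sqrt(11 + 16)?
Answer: -19/4 - 19*sqrt(3)/4 ≈ -12.977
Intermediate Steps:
E(h, r) = h/2
O(D) = -3/4 - 5/D (O(D) = -3*1/4 - 5/D = -3/4 - 5/D)
W = 3 + 3*sqrt(3) (W = 3 + sqrt(11 + 16) = 3 + sqrt(27) = 3 + 3*sqrt(3) ≈ 8.1962)
(E(2, 0)*O(-4/(-4) - 5/(-1)))*W = (((1/2)*2)*(-3/4 - 5/(-4/(-4) - 5/(-1))))*(3 + 3*sqrt(3)) = (1*(-3/4 - 5/(-4*(-1/4) - 5*(-1))))*(3 + 3*sqrt(3)) = (1*(-3/4 - 5/(1 + 5)))*(3 + 3*sqrt(3)) = (1*(-3/4 - 5/6))*(3 + 3*sqrt(3)) = (1*(-19/12))*(3 + 3*sqrt(3)) = -19*(3 + 3*sqrt(3))/12 = -19/4 - 19*sqrt(3)/4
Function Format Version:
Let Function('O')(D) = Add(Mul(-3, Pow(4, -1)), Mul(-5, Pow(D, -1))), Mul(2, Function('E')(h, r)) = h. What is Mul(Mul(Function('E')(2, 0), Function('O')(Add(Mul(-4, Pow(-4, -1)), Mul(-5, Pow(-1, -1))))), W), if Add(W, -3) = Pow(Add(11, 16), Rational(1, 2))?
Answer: Add(Rational(-19, 4), Mul(Rational(-19, 4), Pow(3, Rational(1, 2)))) ≈ -12.977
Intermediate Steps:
Function('E')(h, r) = Mul(Rational(1, 2), h)
Function('O')(D) = Add(Rational(-3, 4), Mul(-5, Pow(D, -1))) (Function('O')(D) = Add(Mul(-3, Rational(1, 4)), Mul(-5, Pow(D, -1))) = Add(Rational(-3, 4), Mul(-5, Pow(D, -1))))
W = Add(3, Mul(3, Pow(3, Rational(1, 2)))) (W = Add(3, Pow(Add(11, 16), Rational(1, 2))) = Add(3, Pow(27, Rational(1, 2))) = Add(3, Mul(3, Pow(3, Rational(1, 2)))) ≈ 8.1962)
Mul(Mul(Function('E')(2, 0), Function('O')(Add(Mul(-4, Pow(-4, -1)), Mul(-5, Pow(-1, -1))))), W) = Mul(Mul(Mul(Rational(1, 2), 2), Add(Rational(-3, 4), Mul(-5, Pow(Add(Mul(-4, Pow(-4, -1)), Mul(-5, Pow(-1, -1))), -1)))), Add(3, Mul(3, Pow(3, Rational(1, 2))))) = Mul(Mul(1, Add(Rational(-3, 4), Mul(-5, Pow(Add(Mul(-4, Rational(-1, 4)), Mul(-5, -1)), -1)))), Add(3, Mul(3, Pow(3, Rational(1, 2))))) = Mul(Mul(1, Add(Rational(-3, 4), Mul(-5, Pow(Add(1, 5), -1)))), Add(3, Mul(3, Pow(3, Rational(1, 2))))) = Mul(Mul(1, Add(Rational(-3, 4), Mul(-5, Pow(6, -1)))), Add(3, Mul(3, Pow(3, Rational(1, 2))))) = Mul(Mul(1, Add(Rational(-3, 4), Mul(-5, Rational(1, 6)))), Add(3, Mul(3, Pow(3, Rational(1, 2))))) = Mul(Mul(1, Add(Rational(-3, 4), Rational(-5, 6))), Add(3, Mul(3, Pow(3, Rational(1, 2))))) = Mul(Mul(1, Rational(-19, 12)), Add(3, Mul(3, Pow(3, Rational(1, 2))))) = Mul(Rational(-19, 12), Add(3, Mul(3, Pow(3, Rational(1, 2))))) = Add(Rational(-19, 4), Mul(Rational(-19, 4), Pow(3, Rational(1, 2))))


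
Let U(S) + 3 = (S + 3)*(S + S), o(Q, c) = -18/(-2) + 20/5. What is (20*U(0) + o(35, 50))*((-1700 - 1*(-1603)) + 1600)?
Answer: -70641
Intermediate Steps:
o(Q, c) = 13 (o(Q, c) = -18*(-1/2) + 20*(1/5) = 9 + 4 = 13)
U(S) = -3 + 2*S*(3 + S) (U(S) = -3 + (S + 3)*(S + S) = -3 + (3 + S)*(2*S) = -3 + 2*S*(3 + S))
(20*U(0) + o(35, 50))*((-1700 - 1*(-1603)) + 1600) = (20*(-3 + 2*0**2 + 6*0) + 13)*((-1700 - 1*(-1603)) + 1600) = (20*(-3 + 2*0 + 0) + 13)*((-1700 + 1603) + 1600) = (20*(-3 + 0 + 0) + 13)*(-97 + 1600) = (20*(-3) + 13)*1503 = (-60 + 13)*1503 = -47*1503 = -70641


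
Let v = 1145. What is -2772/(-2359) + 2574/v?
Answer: 1320858/385865 ≈ 3.4231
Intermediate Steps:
-2772/(-2359) + 2574/v = -2772/(-2359) + 2574/1145 = -2772*(-1/2359) + 2574*(1/1145) = 396/337 + 2574/1145 = 1320858/385865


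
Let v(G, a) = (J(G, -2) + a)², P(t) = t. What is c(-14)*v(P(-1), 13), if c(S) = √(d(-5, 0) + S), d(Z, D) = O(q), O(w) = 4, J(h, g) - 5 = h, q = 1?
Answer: 289*I*√10 ≈ 913.9*I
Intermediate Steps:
J(h, g) = 5 + h
d(Z, D) = 4
v(G, a) = (5 + G + a)² (v(G, a) = ((5 + G) + a)² = (5 + G + a)²)
c(S) = √(4 + S)
c(-14)*v(P(-1), 13) = √(4 - 14)*(5 - 1 + 13)² = √(-10)*17² = (I*√10)*289 = 289*I*√10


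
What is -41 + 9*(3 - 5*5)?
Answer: -239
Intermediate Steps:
-41 + 9*(3 - 5*5) = -41 + 9*(3 - 25) = -41 + 9*(-22) = -41 - 198 = -239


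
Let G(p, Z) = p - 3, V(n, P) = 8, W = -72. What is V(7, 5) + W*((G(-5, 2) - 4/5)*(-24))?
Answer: -75992/5 ≈ -15198.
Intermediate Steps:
G(p, Z) = -3 + p
V(7, 5) + W*((G(-5, 2) - 4/5)*(-24)) = 8 - 72*((-3 - 5) - 4/5)*(-24) = 8 - 72*(-8 - 4/5)*(-24) = 8 - 72*(-8 - 1*⅘)*(-24) = 8 - 72*(-8 - ⅘)*(-24) = 8 - (-3168)*(-24)/5 = 8 - 72*1056/5 = 8 - 76032/5 = -75992/5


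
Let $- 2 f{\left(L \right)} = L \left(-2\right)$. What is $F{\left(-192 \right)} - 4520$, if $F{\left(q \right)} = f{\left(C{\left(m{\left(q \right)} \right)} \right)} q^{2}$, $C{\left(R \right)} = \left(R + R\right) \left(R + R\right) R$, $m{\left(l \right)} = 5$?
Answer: $18427480$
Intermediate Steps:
$C{\left(R \right)} = 4 R^{3}$ ($C{\left(R \right)} = 2 R 2 R R = 4 R^{2} R = 4 R^{3}$)
$f{\left(L \right)} = L$ ($f{\left(L \right)} = - \frac{L \left(-2\right)}{2} = - \frac{\left(-2\right) L}{2} = L$)
$F{\left(q \right)} = 500 q^{2}$ ($F{\left(q \right)} = 4 \cdot 5^{3} q^{2} = 4 \cdot 125 q^{2} = 500 q^{2}$)
$F{\left(-192 \right)} - 4520 = 500 \left(-192\right)^{2} - 4520 = 500 \cdot 36864 - 4520 = 18432000 - 4520 = 18427480$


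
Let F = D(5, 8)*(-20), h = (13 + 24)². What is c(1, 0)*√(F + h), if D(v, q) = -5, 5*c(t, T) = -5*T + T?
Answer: 0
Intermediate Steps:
c(t, T) = -4*T/5 (c(t, T) = (-5*T + T)/5 = (-4*T)/5 = -4*T/5)
h = 1369 (h = 37² = 1369)
F = 100 (F = -5*(-20) = 100)
c(1, 0)*√(F + h) = (-⅘*0)*√(100 + 1369) = 0*√1469 = 0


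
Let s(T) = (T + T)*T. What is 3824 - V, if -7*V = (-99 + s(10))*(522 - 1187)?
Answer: -5771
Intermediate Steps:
s(T) = 2*T**2 (s(T) = (2*T)*T = 2*T**2)
V = 9595 (V = -(-99 + 2*10**2)*(522 - 1187)/7 = -(-99 + 2*100)*(-665)/7 = -(-99 + 200)*(-665)/7 = -101*(-665)/7 = -1/7*(-67165) = 9595)
3824 - V = 3824 - 1*9595 = 3824 - 9595 = -5771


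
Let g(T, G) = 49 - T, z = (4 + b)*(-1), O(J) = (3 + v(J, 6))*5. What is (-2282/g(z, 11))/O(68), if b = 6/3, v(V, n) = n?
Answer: -2282/2475 ≈ -0.92202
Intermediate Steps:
b = 2 (b = 6*(⅓) = 2)
O(J) = 45 (O(J) = (3 + 6)*5 = 9*5 = 45)
z = -6 (z = (4 + 2)*(-1) = 6*(-1) = -6)
(-2282/g(z, 11))/O(68) = -2282/(49 - 1*(-6))/45 = -2282/(49 + 6)*(1/45) = -2282/55*(1/45) = -2282*1/55*(1/45) = -2282/55*1/45 = -2282/2475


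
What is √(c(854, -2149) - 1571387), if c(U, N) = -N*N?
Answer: 6*I*√171933 ≈ 2487.9*I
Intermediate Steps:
c(U, N) = -N²
√(c(854, -2149) - 1571387) = √(-1*(-2149)² - 1571387) = √(-1*4618201 - 1571387) = √(-4618201 - 1571387) = √(-6189588) = 6*I*√171933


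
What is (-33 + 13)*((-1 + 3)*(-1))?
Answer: 40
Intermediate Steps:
(-33 + 13)*((-1 + 3)*(-1)) = -40*(-1) = -20*(-2) = 40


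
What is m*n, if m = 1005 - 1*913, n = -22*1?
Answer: -2024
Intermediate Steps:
n = -22
m = 92 (m = 1005 - 913 = 92)
m*n = 92*(-22) = -2024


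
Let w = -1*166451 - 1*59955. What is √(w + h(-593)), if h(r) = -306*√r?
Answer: √(-226406 - 306*I*√593) ≈ 7.829 - 475.89*I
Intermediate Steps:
w = -226406 (w = -166451 - 59955 = -226406)
√(w + h(-593)) = √(-226406 - 306*I*√593)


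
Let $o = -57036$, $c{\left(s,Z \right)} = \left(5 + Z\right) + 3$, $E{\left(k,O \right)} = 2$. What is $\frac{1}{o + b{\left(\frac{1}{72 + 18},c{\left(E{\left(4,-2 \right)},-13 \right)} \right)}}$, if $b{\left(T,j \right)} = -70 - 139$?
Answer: $- \frac{1}{57245} \approx -1.7469 \cdot 10^{-5}$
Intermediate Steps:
$c{\left(s,Z \right)} = 8 + Z$
$b{\left(T,j \right)} = -209$ ($b{\left(T,j \right)} = -70 - 139 = -209$)
$\frac{1}{o + b{\left(\frac{1}{72 + 18},c{\left(E{\left(4,-2 \right)},-13 \right)} \right)}} = \frac{1}{-57036 - 209} = \frac{1}{-57245} = - \frac{1}{57245}$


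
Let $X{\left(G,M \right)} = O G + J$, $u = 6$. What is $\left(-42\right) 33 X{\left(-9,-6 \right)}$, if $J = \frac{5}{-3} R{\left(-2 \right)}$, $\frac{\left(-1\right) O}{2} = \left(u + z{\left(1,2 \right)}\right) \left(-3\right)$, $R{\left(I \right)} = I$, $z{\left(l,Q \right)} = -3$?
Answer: $219912$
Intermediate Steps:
$O = 18$ ($O = - 2 \left(6 - 3\right) \left(-3\right) = - 2 \cdot 3 \left(-3\right) = \left(-2\right) \left(-9\right) = 18$)
$J = \frac{10}{3}$ ($J = \frac{5}{-3} \left(-2\right) = 5 \left(- \frac{1}{3}\right) \left(-2\right) = \left(- \frac{5}{3}\right) \left(-2\right) = \frac{10}{3} \approx 3.3333$)
$X{\left(G,M \right)} = \frac{10}{3} + 18 G$ ($X{\left(G,M \right)} = 18 G + \frac{10}{3} = \frac{10}{3} + 18 G$)
$\left(-42\right) 33 X{\left(-9,-6 \right)} = \left(-42\right) 33 \left(\frac{10}{3} + 18 \left(-9\right)\right) = - 1386 \left(\frac{10}{3} - 162\right) = \left(-1386\right) \left(- \frac{476}{3}\right) = 219912$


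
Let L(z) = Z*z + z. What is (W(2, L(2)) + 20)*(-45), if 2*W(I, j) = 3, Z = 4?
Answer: -1935/2 ≈ -967.50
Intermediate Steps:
L(z) = 5*z (L(z) = 4*z + z = 5*z)
W(I, j) = 3/2 (W(I, j) = (1/2)*3 = 3/2)
(W(2, L(2)) + 20)*(-45) = (3/2 + 20)*(-45) = (43/2)*(-45) = -1935/2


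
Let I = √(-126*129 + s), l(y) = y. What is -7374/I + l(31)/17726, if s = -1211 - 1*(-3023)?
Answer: 31/17726 + 1229*I*√14442/2407 ≈ 0.0017488 + 61.361*I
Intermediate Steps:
s = 1812 (s = -1211 + 3023 = 1812)
I = I*√14442 (I = √(-126*129 + 1812) = √(-16254 + 1812) = √(-14442) = I*√14442 ≈ 120.17*I)
-7374/I + l(31)/17726 = -7374*(-I*√14442/14442) + 31/17726 = -(-1229)*I*√14442/2407 + 31*(1/17726) = 1229*I*√14442/2407 + 31/17726 = 31/17726 + 1229*I*√14442/2407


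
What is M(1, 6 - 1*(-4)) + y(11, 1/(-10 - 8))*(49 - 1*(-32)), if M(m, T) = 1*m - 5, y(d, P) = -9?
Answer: -733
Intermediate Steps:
M(m, T) = -5 + m (M(m, T) = m - 5 = -5 + m)
M(1, 6 - 1*(-4)) + y(11, 1/(-10 - 8))*(49 - 1*(-32)) = (-5 + 1) - 9*(49 - 1*(-32)) = -4 - 9*(49 + 32) = -4 - 9*81 = -4 - 729 = -733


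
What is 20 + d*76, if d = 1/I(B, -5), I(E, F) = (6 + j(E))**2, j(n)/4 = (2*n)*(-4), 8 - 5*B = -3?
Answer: 518895/25921 ≈ 20.018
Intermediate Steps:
B = 11/5 (B = 8/5 - 1/5*(-3) = 8/5 + 3/5 = 11/5 ≈ 2.2000)
j(n) = -32*n (j(n) = 4*((2*n)*(-4)) = 4*(-8*n) = -32*n)
I(E, F) = (6 - 32*E)**2
d = 25/103684 (d = 1/(4*(-3 + 16*(11/5))**2) = 1/(4*(-3 + 176/5)**2) = 1/(4*(161/5)**2) = 1/(4*(25921/25)) = 1/(103684/25) = 25/103684 ≈ 0.00024112)
20 + d*76 = 20 + (25/103684)*76 = 20 + 475/25921 = 518895/25921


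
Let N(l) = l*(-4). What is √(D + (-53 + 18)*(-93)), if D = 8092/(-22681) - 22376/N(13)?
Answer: √320363337466549/294853 ≈ 60.704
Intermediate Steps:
N(l) = -4*l
D = 126772318/294853 (D = 8092/(-22681) - 22376/((-4*13)) = 8092*(-1/22681) - 22376/(-52) = -8092/22681 - 22376*(-1/52) = -8092/22681 + 5594/13 = 126772318/294853 ≈ 429.95)
√(D + (-53 + 18)*(-93)) = √(126772318/294853 + (-53 + 18)*(-93)) = √(126772318/294853 - 35*(-93)) = √(126772318/294853 + 3255) = √(1086518833/294853) = √320363337466549/294853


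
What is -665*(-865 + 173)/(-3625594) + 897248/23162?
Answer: 115799938434/2999143151 ≈ 38.611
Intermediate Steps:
-665*(-865 + 173)/(-3625594) + 897248/23162 = -665*(-692)*(-1/3625594) + 897248*(1/23162) = 460180*(-1/3625594) + 448624/11581 = -32870/258971 + 448624/11581 = 115799938434/2999143151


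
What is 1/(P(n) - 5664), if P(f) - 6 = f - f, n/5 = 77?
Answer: -1/5658 ≈ -0.00017674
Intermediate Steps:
n = 385 (n = 5*77 = 385)
P(f) = 6 (P(f) = 6 + (f - f) = 6 + 0 = 6)
1/(P(n) - 5664) = 1/(6 - 5664) = 1/(-5658) = -1/5658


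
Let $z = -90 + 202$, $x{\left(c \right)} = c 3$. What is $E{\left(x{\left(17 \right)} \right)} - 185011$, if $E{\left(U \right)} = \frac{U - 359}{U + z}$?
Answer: $- \frac{30157101}{163} \approx -1.8501 \cdot 10^{5}$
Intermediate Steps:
$x{\left(c \right)} = 3 c$
$z = 112$
$E{\left(U \right)} = \frac{-359 + U}{112 + U}$ ($E{\left(U \right)} = \frac{U - 359}{U + 112} = \frac{-359 + U}{112 + U}$)
$E{\left(x{\left(17 \right)} \right)} - 185011 = \frac{-359 + 3 \cdot 17}{112 + 3 \cdot 17} - 185011 = \frac{-359 + 51}{112 + 51} - 185011 = \frac{1}{163} \left(-308\right) - 185011 = - \frac{308}{163} - 185011 = - \frac{30157101}{163}$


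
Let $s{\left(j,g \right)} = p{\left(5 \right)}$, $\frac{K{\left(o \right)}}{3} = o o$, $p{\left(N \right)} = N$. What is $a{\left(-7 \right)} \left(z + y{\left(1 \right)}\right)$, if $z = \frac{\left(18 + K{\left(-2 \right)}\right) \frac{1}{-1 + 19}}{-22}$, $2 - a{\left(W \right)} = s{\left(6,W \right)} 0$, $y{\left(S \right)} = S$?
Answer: $\frac{61}{33} \approx 1.8485$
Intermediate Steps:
$K{\left(o \right)} = 3 o^{2}$ ($K{\left(o \right)} = 3 o o = 3 o^{2}$)
$s{\left(j,g \right)} = 5$
$a{\left(W \right)} = 2$ ($a{\left(W \right)} = 2 - 5 \cdot 0 = 2 - 0 = 2 + 0 = 2$)
$z = - \frac{5}{66}$ ($z = \frac{\left(18 + 3 \left(-2\right)^{2}\right) \frac{1}{-1 + 19}}{-22} = \frac{18 + 3 \cdot 4}{18} \left(- \frac{1}{22}\right) = \left(18 + 12\right) \frac{1}{18} \left(- \frac{1}{22}\right) = 30 \cdot \frac{1}{18} \left(- \frac{1}{22}\right) = \frac{5}{3} \left(- \frac{1}{22}\right) = - \frac{5}{66} \approx -0.075758$)
$a{\left(-7 \right)} \left(z + y{\left(1 \right)}\right) = 2 \left(- \frac{5}{66} + 1\right) = 2 \cdot \frac{61}{66} = \frac{61}{33}$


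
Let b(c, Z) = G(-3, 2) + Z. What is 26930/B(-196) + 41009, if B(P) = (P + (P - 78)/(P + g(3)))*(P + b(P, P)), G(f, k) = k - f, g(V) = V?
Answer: 298002658036/7266699 ≈ 41009.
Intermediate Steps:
b(c, Z) = 5 + Z (b(c, Z) = (2 - 1*(-3)) + Z = (2 + 3) + Z = 5 + Z)
B(P) = (5 + 2*P)*(P + (-78 + P)/(3 + P)) (B(P) = (P + (P - 78)/(P + 3))*(P + (5 + P)) = (P + (-78 + P)/(3 + P))*(5 + 2*P) = (5 + 2*P)*(P + (-78 + P)/(3 + P)))
26930/B(-196) + 41009 = 26930/(((-390 - 136*(-196) + 2*(-196)³ + 13*(-196)²)/(3 - 196))) + 41009 = 26930/(((-390 + 26656 + 2*(-7529536) + 13*38416)/(-193))) + 41009 = 26930/((-(-390 + 26656 - 15059072 + 499408)/193)) + 41009 = 26930/((-1/193*(-14533398))) + 41009 = 26930/(14533398/193) + 41009 = 26930*(193/14533398) + 41009 = 2598745/7266699 + 41009 = 298002658036/7266699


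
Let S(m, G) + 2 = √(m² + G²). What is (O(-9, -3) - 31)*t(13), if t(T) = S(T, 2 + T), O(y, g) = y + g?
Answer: 86 - 43*√394 ≈ -767.53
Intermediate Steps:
S(m, G) = -2 + √(G² + m²) (S(m, G) = -2 + √(m² + G²) = -2 + √(G² + m²))
O(y, g) = g + y
t(T) = -2 + √(T² + (2 + T)²) (t(T) = -2 + √((2 + T)² + T²) = -2 + √(T² + (2 + T)²))
(O(-9, -3) - 31)*t(13) = ((-3 - 9) - 31)*(-2 + √(13² + (2 + 13)²)) = (-12 - 31)*(-2 + √(169 + 15²)) = -43*(-2 + √(169 + 225)) = -43*(-2 + √394) = 86 - 43*√394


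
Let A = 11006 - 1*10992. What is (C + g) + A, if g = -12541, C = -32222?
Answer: -44749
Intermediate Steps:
A = 14 (A = 11006 - 10992 = 14)
(C + g) + A = (-32222 - 12541) + 14 = -44763 + 14 = -44749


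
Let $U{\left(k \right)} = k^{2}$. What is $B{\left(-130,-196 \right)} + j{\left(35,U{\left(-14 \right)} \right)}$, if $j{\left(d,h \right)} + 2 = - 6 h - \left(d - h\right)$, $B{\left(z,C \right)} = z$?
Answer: $-1147$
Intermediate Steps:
$j{\left(d,h \right)} = -2 - d - 5 h$ ($j{\left(d,h \right)} = -2 - \left(d + 5 h\right) = -2 - d - 5 h$)
$B{\left(-130,-196 \right)} + j{\left(35,U{\left(-14 \right)} \right)} = -130 - \left(37 + 980\right) = -130 - 1017 = -1147$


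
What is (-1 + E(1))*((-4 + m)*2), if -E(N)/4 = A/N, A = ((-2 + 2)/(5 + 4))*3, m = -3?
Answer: 14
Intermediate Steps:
A = 0 (A = (0/9)*3 = (0*(⅑))*3 = 0*3 = 0)
E(N) = 0 (E(N) = -0/N = -4*0 = 0)
(-1 + E(1))*((-4 + m)*2) = (-1 + 0)*((-4 - 3)*2) = -(-7)*2 = -1*(-14) = 14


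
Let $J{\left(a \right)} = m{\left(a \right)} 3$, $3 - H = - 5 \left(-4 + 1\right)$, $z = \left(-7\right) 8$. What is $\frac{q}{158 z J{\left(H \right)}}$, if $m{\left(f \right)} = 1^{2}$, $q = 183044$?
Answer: $- \frac{45761}{6636} \approx -6.8959$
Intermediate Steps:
$z = -56$
$H = -12$ ($H = 3 - - 5 \left(-4 + 1\right) = 3 - \left(-5\right) \left(-3\right) = 3 - 15 = -12$)
$m{\left(f \right)} = 1$
$J{\left(a \right)} = 3$ ($J{\left(a \right)} = 1 \cdot 3 = 3$)
$\frac{q}{158 z J{\left(H \right)}} = \frac{183044}{158 \left(-56\right) 3} = \frac{183044}{\left(-8848\right) 3} = \frac{183044}{-26544} = 183044 \left(- \frac{1}{26544}\right) = - \frac{45761}{6636}$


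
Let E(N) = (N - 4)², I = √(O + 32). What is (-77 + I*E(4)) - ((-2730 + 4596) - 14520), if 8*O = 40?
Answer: 12577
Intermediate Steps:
O = 5 (O = (⅛)*40 = 5)
I = √37 (I = √(5 + 32) = √37 ≈ 6.0828)
E(N) = (-4 + N)²
(-77 + I*E(4)) - ((-2730 + 4596) - 14520) = (-77 + √37*(-4 + 4)²) - ((-2730 + 4596) - 14520) = (-77 + √37*0²) - (1866 - 14520) = (-77 + √37*0) - 1*(-12654) = (-77 + 0) + 12654 = -77 + 12654 = 12577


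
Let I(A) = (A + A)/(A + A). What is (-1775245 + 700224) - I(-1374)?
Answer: -1075022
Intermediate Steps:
I(A) = 1 (I(A) = (2*A)/((2*A)) = (2*A)*(1/(2*A)) = 1)
(-1775245 + 700224) - I(-1374) = (-1775245 + 700224) - 1*1 = -1075021 - 1 = -1075022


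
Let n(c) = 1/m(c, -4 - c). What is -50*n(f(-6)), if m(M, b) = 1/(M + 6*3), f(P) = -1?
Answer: -850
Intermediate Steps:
m(M, b) = 1/(18 + M) (m(M, b) = 1/(M + 18) = 1/(18 + M))
n(c) = 18 + c (n(c) = 1/(1/(18 + c)) = 18 + c)
-50*n(f(-6)) = -50*(18 - 1) = -50*17 = -850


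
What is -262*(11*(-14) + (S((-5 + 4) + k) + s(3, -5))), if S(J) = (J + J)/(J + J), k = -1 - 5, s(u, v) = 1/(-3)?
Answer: 120520/3 ≈ 40173.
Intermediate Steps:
s(u, v) = -⅓
k = -6
S(J) = 1 (S(J) = (2*J)/((2*J)) = (2*J)*(1/(2*J)) = 1)
-262*(11*(-14) + (S((-5 + 4) + k) + s(3, -5))) = -262*(11*(-14) + (1 - ⅓)) = -262*(-154 + ⅔) = -262*(-460/3) = 120520/3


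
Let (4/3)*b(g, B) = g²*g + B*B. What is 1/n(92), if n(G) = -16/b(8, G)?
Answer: -1683/4 ≈ -420.75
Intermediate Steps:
b(g, B) = 3*B²/4 + 3*g³/4 (b(g, B) = 3*(g²*g + B*B)/4 = 3*(g³ + B²)/4 = 3*(B² + g³)/4 = 3*B²/4 + 3*g³/4)
n(G) = -16/(384 + 3*G²/4) (n(G) = -16/(3*G²/4 + (¾)*8³) = -16/(3*G²/4 + (¾)*512) = -16/(3*G²/4 + 384) = -16/(384 + 3*G²/4))
1/n(92) = 1/(-64/(1536 + 3*92²)) = 1/(-64/(1536 + 3*8464)) = 1/(-64/(1536 + 25392)) = 1/(-64/26928) = 1/(-64*1/26928) = 1/(-4/1683) = -1683/4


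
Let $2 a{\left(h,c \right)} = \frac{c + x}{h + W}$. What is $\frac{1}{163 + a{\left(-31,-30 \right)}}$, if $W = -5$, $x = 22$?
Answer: $\frac{9}{1468} \approx 0.0061308$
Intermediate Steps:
$a{\left(h,c \right)} = \frac{22 + c}{2 \left(-5 + h\right)}$ ($a{\left(h,c \right)} = \frac{\left(c + 22\right) \frac{1}{h - 5}}{2} = \frac{\left(22 + c\right) \frac{1}{-5 + h}}{2} = \frac{\frac{1}{-5 + h} \left(22 + c\right)}{2} = \frac{22 + c}{2 \left(-5 + h\right)}$)
$\frac{1}{163 + a{\left(-31,-30 \right)}} = \frac{1}{163 + \frac{22 - 30}{2 \left(-5 - 31\right)}} = \frac{1}{163 + \frac{1}{2} \frac{1}{-36} \left(-8\right)} = \frac{1}{163 + \frac{1}{2} \left(- \frac{1}{36}\right) \left(-8\right)} = \frac{1}{163 + \frac{1}{9}} = \frac{1}{\frac{1468}{9}} = \frac{9}{1468}$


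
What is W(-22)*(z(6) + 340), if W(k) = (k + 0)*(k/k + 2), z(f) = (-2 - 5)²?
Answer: -25674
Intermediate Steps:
z(f) = 49 (z(f) = (-7)² = 49)
W(k) = 3*k (W(k) = k*(1 + 2) = k*3 = 3*k)
W(-22)*(z(6) + 340) = (3*(-22))*(49 + 340) = -66*389 = -25674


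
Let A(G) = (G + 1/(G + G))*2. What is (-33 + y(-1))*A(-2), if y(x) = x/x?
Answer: 144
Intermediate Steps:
A(G) = 1/G + 2*G (A(G) = (G + 1/(2*G))*2 = 1/G + 2*G)
y(x) = 1
(-33 + y(-1))*A(-2) = (-33 + 1)*(1/(-2) + 2*(-2)) = -32*(-½ - 4) = -32*(-9/2) = 144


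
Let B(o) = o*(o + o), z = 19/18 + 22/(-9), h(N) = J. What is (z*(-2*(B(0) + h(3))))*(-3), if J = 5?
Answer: -125/3 ≈ -41.667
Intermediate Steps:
h(N) = 5
z = -25/18 (z = 19*(1/18) + 22*(-⅑) = 19/18 - 22/9 = -25/18 ≈ -1.3889)
B(o) = 2*o² (B(o) = o*(2*o) = 2*o²)
(z*(-2*(B(0) + h(3))))*(-3) = -(-25)*(2*0² + 5)/9*(-3) = -(-25)*(2*0 + 5)/9*(-3) = -(-25)*(0 + 5)/9*(-3) = -(-25)*5/9*(-3) = -25/18*(-10)*(-3) = (125/9)*(-3) = -125/3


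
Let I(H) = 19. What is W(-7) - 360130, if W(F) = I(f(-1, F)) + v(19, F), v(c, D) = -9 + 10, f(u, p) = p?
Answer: -360110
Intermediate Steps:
v(c, D) = 1
W(F) = 20 (W(F) = 19 + 1 = 20)
W(-7) - 360130 = 20 - 360130 = -360110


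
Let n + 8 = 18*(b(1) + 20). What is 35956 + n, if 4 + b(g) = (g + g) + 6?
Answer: 36380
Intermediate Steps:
b(g) = 2 + 2*g (b(g) = -4 + ((g + g) + 6) = -4 + (2*g + 6) = -4 + (6 + 2*g) = 2 + 2*g)
n = 424 (n = -8 + 18*((2 + 2*1) + 20) = -8 + 18*((2 + 2) + 20) = -8 + 18*(4 + 20) = -8 + 18*24 = -8 + 432 = 424)
35956 + n = 35956 + 424 = 36380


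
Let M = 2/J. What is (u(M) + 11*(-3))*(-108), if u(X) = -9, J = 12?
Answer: 4536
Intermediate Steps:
M = ⅙ (M = 2/12 = 2*(1/12) = ⅙ ≈ 0.16667)
(u(M) + 11*(-3))*(-108) = (-9 + 11*(-3))*(-108) = (-9 - 33)*(-108) = -42*(-108) = 4536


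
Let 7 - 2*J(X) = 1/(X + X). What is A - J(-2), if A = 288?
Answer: 2275/8 ≈ 284.38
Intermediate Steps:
J(X) = 7/2 - 1/(4*X) (J(X) = 7/2 - 1/(2*(X + X)) = 7/2 - 1/(2*X)/2 = 7/2 - 1/(4*X))
A - J(-2) = 288 - (-1 + 14*(-2))/(4*(-2)) = 288 - (-1)*(-1 - 28)/(4*2) = 288 - (-1)*(-29)/(4*2) = 288 - 1*29/8 = 288 - 29/8 = 2275/8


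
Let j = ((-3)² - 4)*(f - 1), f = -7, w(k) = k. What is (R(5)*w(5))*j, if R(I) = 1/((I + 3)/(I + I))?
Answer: -250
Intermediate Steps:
R(I) = 2*I/(3 + I) (R(I) = 1/((3 + I)/((2*I))) = 1/((3 + I)*(1/(2*I))) = 1/((3 + I)/(2*I)) = 2*I/(3 + I))
j = -40 (j = ((-3)² - 4)*(-7 - 1) = (9 - 4)*(-8) = 5*(-8) = -40)
(R(5)*w(5))*j = ((2*5/(3 + 5))*5)*(-40) = ((2*5/8)*5)*(-40) = ((2*5*(⅛))*5)*(-40) = ((5/4)*5)*(-40) = (25/4)*(-40) = -250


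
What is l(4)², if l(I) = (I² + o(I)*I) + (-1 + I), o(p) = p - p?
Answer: 361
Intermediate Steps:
o(p) = 0
l(I) = -1 + I + I² (l(I) = (I² + 0*I) + (-1 + I) = (I² + 0) + (-1 + I) = I² + (-1 + I) = -1 + I + I²)
l(4)² = (-1 + 4 + 4²)² = (-1 + 4 + 16)² = 19² = 361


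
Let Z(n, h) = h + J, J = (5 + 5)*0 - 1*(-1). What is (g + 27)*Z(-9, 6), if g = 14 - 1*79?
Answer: -266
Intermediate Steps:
J = 1 (J = 10*0 + 1 = 0 + 1 = 1)
g = -65 (g = 14 - 79 = -65)
Z(n, h) = 1 + h (Z(n, h) = h + 1 = 1 + h)
(g + 27)*Z(-9, 6) = (-65 + 27)*(1 + 6) = -38*7 = -266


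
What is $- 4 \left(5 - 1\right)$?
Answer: $-16$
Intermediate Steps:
$- 4 \left(5 - 1\right) = \left(-4\right) 4 = -16$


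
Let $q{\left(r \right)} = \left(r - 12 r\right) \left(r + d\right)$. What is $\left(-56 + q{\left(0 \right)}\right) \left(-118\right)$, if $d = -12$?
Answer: $6608$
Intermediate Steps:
$q{\left(r \right)} = - 11 r \left(-12 + r\right)$ ($q{\left(r \right)} = \left(r - 12 r\right) \left(r - 12\right) = - 11 r \left(-12 + r\right)$)
$\left(-56 + q{\left(0 \right)}\right) \left(-118\right) = \left(-56 + 11 \cdot 0 \left(12 - 0\right)\right) \left(-118\right) = \left(-56 + 11 \cdot 0 \left(12 + 0\right)\right) \left(-118\right) = \left(-56 + 11 \cdot 0 \cdot 12\right) \left(-118\right) = \left(-56 + 0\right) \left(-118\right) = \left(-56\right) \left(-118\right) = 6608$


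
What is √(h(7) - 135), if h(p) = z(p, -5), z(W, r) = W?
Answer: 8*I*√2 ≈ 11.314*I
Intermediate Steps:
h(p) = p
√(h(7) - 135) = √(7 - 135) = √(-128) = 8*I*√2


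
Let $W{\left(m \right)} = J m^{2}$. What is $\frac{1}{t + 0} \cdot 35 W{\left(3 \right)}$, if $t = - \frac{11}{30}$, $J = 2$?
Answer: $- \frac{18900}{11} \approx -1718.2$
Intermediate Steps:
$t = - \frac{11}{30}$ ($t = \left(-11\right) \frac{1}{30} = - \frac{11}{30} \approx -0.36667$)
$W{\left(m \right)} = 2 m^{2}$
$\frac{1}{t + 0} \cdot 35 W{\left(3 \right)} = \frac{1}{- \frac{11}{30} + 0} \cdot 35 \cdot 2 \cdot 3^{2} = \frac{1}{- \frac{11}{30}} \cdot 35 \cdot 2 \cdot 9 = \left(- \frac{30}{11}\right) 35 \cdot 18 = \left(- \frac{1050}{11}\right) 18 = - \frac{18900}{11}$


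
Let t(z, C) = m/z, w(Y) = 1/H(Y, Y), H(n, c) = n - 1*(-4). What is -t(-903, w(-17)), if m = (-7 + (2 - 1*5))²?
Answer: 100/903 ≈ 0.11074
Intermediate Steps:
H(n, c) = 4 + n (H(n, c) = n + 4 = 4 + n)
w(Y) = 1/(4 + Y)
m = 100 (m = (-7 + (2 - 5))² = (-7 - 3)² = (-10)² = 100)
t(z, C) = 100/z
-t(-903, w(-17)) = -100/(-903) = -100*(-1)/903 = -1*(-100/903) = 100/903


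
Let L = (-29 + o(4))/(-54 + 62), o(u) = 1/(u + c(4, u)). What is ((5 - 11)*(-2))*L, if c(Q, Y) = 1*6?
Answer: -867/20 ≈ -43.350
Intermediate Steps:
c(Q, Y) = 6
o(u) = 1/(6 + u) (o(u) = 1/(u + 6) = 1/(6 + u))
L = -289/80 (L = (-29 + 1/(6 + 4))/(-54 + 62) = (-29 + 1/10)/8 = (-29 + ⅒)*(⅛) = -289/10*⅛ = -289/80 ≈ -3.6125)
((5 - 11)*(-2))*L = ((5 - 11)*(-2))*(-289/80) = -6*(-2)*(-289/80) = 12*(-289/80) = -867/20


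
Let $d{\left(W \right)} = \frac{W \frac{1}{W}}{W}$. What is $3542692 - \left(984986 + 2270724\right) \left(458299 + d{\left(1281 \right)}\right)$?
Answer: $- \frac{1911361009435748}{1281} \approx -1.4921 \cdot 10^{12}$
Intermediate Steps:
$d{\left(W \right)} = \frac{1}{W}$ ($d{\left(W \right)} = 1 \frac{1}{W} = \frac{1}{W}$)
$3542692 - \left(984986 + 2270724\right) \left(458299 + d{\left(1281 \right)}\right) = 3542692 - \left(984986 + 2270724\right) \left(458299 + \frac{1}{1281}\right) = 3542692 - 3255710 \left(458299 + \frac{1}{1281}\right) = 3542692 - 3255710 \cdot \frac{587081020}{1281} = 3542692 - \frac{1911365547624200}{1281} = - \frac{1911361009435748}{1281}$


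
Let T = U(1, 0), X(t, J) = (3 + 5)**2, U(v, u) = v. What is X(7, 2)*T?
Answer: 64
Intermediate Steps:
X(t, J) = 64 (X(t, J) = 8**2 = 64)
T = 1
X(7, 2)*T = 64*1 = 64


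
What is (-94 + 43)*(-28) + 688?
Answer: 2116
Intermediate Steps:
(-94 + 43)*(-28) + 688 = -51*(-28) + 688 = 1428 + 688 = 2116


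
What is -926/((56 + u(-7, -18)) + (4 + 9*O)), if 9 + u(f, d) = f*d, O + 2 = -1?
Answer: -463/75 ≈ -6.1733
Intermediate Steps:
O = -3 (O = -2 - 1 = -3)
u(f, d) = -9 + d*f (u(f, d) = -9 + f*d = -9 + d*f)
-926/((56 + u(-7, -18)) + (4 + 9*O)) = -926/((56 + (-9 - 18*(-7))) + (4 + 9*(-3))) = -926/((56 + (-9 + 126)) + (4 - 27)) = -926/((56 + 117) - 23) = -926/(173 - 23) = -926/150 = -926*1/150 = -463/75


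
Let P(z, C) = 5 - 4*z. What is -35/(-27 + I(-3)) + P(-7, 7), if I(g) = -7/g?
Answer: 2547/74 ≈ 34.419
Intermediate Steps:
-35/(-27 + I(-3)) + P(-7, 7) = -35/(-27 - 7/(-3)) + (5 - 4*(-7)) = -35/(-27 - 7*(-⅓)) + (5 + 28) = -35/(-27 + 7/3) + 33 = -35/(-74/3) + 33 = -3/74*(-35) + 33 = 105/74 + 33 = 2547/74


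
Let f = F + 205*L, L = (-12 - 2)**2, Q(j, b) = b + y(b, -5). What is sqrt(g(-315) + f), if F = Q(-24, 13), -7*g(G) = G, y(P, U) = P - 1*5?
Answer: sqrt(40246) ≈ 200.61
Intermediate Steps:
y(P, U) = -5 + P (y(P, U) = P - 5 = -5 + P)
Q(j, b) = -5 + 2*b (Q(j, b) = b + (-5 + b) = -5 + 2*b)
g(G) = -G/7
F = 21 (F = -5 + 2*13 = -5 + 26 = 21)
L = 196 (L = (-14)**2 = 196)
f = 40201 (f = 21 + 205*196 = 21 + 40180 = 40201)
sqrt(g(-315) + f) = sqrt(-1/7*(-315) + 40201) = sqrt(45 + 40201) = sqrt(40246)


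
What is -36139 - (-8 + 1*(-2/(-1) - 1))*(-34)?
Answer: -36377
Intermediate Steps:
-36139 - (-8 + 1*(-2/(-1) - 1))*(-34) = -36139 - (-8 + 1*(-2*(-1) - 1))*(-34) = -36139 - (-8 + 1*(2 - 1))*(-34) = -36139 - (-8 + 1*1)*(-34) = -36139 - (-8 + 1)*(-34) = -36139 - (-7)*(-34) = -36139 - 1*238 = -36139 - 238 = -36377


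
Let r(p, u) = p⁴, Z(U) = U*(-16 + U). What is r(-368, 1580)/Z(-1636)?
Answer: 1146228736/168917 ≈ 6785.8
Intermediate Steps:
r(-368, 1580)/Z(-1636) = (-368)⁴/((-1636*(-16 - 1636))) = 18339659776/((-1636*(-1652))) = 18339659776/2702672 = 18339659776*(1/2702672) = 1146228736/168917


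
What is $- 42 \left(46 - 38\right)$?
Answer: $-336$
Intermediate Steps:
$- 42 \left(46 - 38\right) = \left(-42\right) 8 = -336$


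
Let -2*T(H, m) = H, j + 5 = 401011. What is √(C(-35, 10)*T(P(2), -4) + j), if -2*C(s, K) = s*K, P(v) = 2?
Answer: √400831 ≈ 633.11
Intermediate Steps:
j = 401006 (j = -5 + 401011 = 401006)
T(H, m) = -H/2
C(s, K) = -K*s/2 (C(s, K) = -s*K/2 = -K*s/2)
√(C(-35, 10)*T(P(2), -4) + j) = √((-½*10*(-35))*(-½*2) + 401006) = √(175*(-1) + 401006) = √(-175 + 401006) = √400831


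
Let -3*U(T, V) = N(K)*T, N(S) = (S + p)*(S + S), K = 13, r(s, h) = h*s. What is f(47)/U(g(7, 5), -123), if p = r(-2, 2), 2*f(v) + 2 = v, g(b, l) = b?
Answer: -15/364 ≈ -0.041209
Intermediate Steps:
f(v) = -1 + v/2
p = -4 (p = 2*(-2) = -4)
N(S) = 2*S*(-4 + S) (N(S) = (S - 4)*(S + S) = (-4 + S)*(2*S) = 2*S*(-4 + S))
U(T, V) = -78*T (U(T, V) = -2*13*(-4 + 13)*T/3 = -2*13*9*T/3 = -78*T)
f(47)/U(g(7, 5), -123) = (-1 + (1/2)*47)/((-78*7)) = (-1 + 47/2)/(-546) = (45/2)*(-1/546) = -15/364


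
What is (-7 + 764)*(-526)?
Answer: -398182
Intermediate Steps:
(-7 + 764)*(-526) = 757*(-526) = -398182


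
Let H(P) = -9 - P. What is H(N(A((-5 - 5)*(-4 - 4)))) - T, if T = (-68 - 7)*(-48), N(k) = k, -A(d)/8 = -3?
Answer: -3633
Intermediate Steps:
A(d) = 24 (A(d) = -8*(-3) = 24)
T = 3600 (T = -75*(-48) = 3600)
H(N(A((-5 - 5)*(-4 - 4)))) - T = (-9 - 1*24) - 1*3600 = (-9 - 24) - 3600 = -33 - 3600 = -3633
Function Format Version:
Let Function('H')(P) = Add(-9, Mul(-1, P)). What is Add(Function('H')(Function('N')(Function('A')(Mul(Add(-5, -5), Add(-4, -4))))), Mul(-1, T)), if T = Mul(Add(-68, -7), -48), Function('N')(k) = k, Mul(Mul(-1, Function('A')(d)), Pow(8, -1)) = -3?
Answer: -3633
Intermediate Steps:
Function('A')(d) = 24 (Function('A')(d) = Mul(-8, -3) = 24)
T = 3600 (T = Mul(-75, -48) = 3600)
Add(Function('H')(Function('N')(Function('A')(Mul(Add(-5, -5), Add(-4, -4))))), Mul(-1, T)) = Add(Add(-9, Mul(-1, 24)), Mul(-1, 3600)) = Add(Add(-9, -24), -3600) = Add(-33, -3600) = -3633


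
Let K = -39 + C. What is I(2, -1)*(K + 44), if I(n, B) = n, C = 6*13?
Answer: 166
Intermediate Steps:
C = 78
K = 39 (K = -39 + 78 = 39)
I(2, -1)*(K + 44) = 2*(39 + 44) = 2*83 = 166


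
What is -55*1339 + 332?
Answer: -73313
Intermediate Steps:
-55*1339 + 332 = -73645 + 332 = -73313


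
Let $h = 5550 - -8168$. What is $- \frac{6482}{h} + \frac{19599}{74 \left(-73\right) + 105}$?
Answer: $- \frac{151597118}{36332123} \approx -4.1725$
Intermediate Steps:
$h = 13718$ ($h = 5550 + 8168 = 13718$)
$- \frac{6482}{h} + \frac{19599}{74 \left(-73\right) + 105} = - \frac{6482}{13718} + \frac{19599}{74 \left(-73\right) + 105} = \left(-6482\right) \frac{1}{13718} + \frac{19599}{-5402 + 105} = - \frac{3241}{6859} + \frac{19599}{-5297} = - \frac{3241}{6859} + 19599 \left(- \frac{1}{5297}\right) = - \frac{3241}{6859} - \frac{19599}{5297} = - \frac{151597118}{36332123}$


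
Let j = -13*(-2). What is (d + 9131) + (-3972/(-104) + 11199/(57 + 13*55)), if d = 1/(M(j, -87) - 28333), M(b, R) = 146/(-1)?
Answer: 2624841098843/285815244 ≈ 9183.7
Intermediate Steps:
j = 26
M(b, R) = -146 (M(b, R) = 146*(-1) = -146)
d = -1/28479 (d = 1/(-146 - 28333) = 1/(-28479) = -1/28479 ≈ -3.5114e-5)
(d + 9131) + (-3972/(-104) + 11199/(57 + 13*55)) = (-1/28479 + 9131) + (-3972/(-104) + 11199/(57 + 13*55)) = 260041748/28479 + (-3972*(-1/104) + 11199/(57 + 715)) = 260041748/28479 + (993/26 + 11199/772) = 260041748/28479 + 528885/10036 = 2624841098843/285815244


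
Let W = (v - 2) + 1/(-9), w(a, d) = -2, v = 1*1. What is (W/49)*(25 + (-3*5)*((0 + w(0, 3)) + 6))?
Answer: 50/63 ≈ 0.79365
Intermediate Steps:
v = 1
W = -10/9 (W = (1 - 2) + 1/(-9) = -1 - 1/9 = -10/9 ≈ -1.1111)
(W/49)*(25 + (-3*5)*((0 + w(0, 3)) + 6)) = (-10/9/49)*(25 + (-3*5)*((0 - 2) + 6)) = (-10/9*1/49)*(25 - 15*(-2 + 6)) = -10*(25 - 15*4)/441 = -10*(25 - 60)/441 = -10/441*(-35) = 50/63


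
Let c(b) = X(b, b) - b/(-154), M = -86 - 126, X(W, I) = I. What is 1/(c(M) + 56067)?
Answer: 77/4300729 ≈ 1.7904e-5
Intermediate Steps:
M = -212
c(b) = 155*b/154 (c(b) = b - b/(-154) = b - b*(-1)/154 = b - (-1)*b/154 = b + b/154 = 155*b/154)
1/(c(M) + 56067) = 1/((155/154)*(-212) + 56067) = 1/(-16430/77 + 56067) = 1/(4300729/77) = 77/4300729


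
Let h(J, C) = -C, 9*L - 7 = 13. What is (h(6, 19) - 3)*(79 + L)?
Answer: -16082/9 ≈ -1786.9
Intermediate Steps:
L = 20/9 (L = 7/9 + (1/9)*13 = 7/9 + 13/9 = 20/9 ≈ 2.2222)
(h(6, 19) - 3)*(79 + L) = (-1*19 - 3)*(79 + 20/9) = (-19 - 3)*(731/9) = -22*731/9 = -16082/9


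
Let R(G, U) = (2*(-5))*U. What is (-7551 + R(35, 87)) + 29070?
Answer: 20649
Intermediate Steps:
R(G, U) = -10*U
(-7551 + R(35, 87)) + 29070 = (-7551 - 10*87) + 29070 = (-7551 - 870) + 29070 = -8421 + 29070 = 20649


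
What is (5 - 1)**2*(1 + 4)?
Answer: 80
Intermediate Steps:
(5 - 1)**2*(1 + 4) = 4**2*5 = 16*5 = 80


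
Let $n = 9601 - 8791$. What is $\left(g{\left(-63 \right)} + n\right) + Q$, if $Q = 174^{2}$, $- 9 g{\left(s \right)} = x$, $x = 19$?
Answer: $\frac{279755}{9} \approx 31084.0$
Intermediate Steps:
$n = 810$
$g{\left(s \right)} = - \frac{19}{9}$ ($g{\left(s \right)} = \left(- \frac{1}{9}\right) 19 = - \frac{19}{9}$)
$Q = 30276$
$\left(g{\left(-63 \right)} + n\right) + Q = \left(- \frac{19}{9} + 810\right) + 30276 = \frac{7271}{9} + 30276 = \frac{279755}{9}$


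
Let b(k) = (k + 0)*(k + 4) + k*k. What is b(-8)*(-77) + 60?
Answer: -7332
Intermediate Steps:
b(k) = k² + k*(4 + k) (b(k) = k*(4 + k) + k² = k² + k*(4 + k))
b(-8)*(-77) + 60 = (2*(-8)*(2 - 8))*(-77) + 60 = (2*(-8)*(-6))*(-77) + 60 = 96*(-77) + 60 = -7392 + 60 = -7332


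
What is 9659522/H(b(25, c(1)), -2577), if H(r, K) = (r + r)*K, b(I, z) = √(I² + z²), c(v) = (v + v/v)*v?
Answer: -4829761*√629/1620933 ≈ -74.728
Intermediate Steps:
c(v) = v*(1 + v) (c(v) = (v + 1)*v = (1 + v)*v = v*(1 + v))
H(r, K) = 2*K*r (H(r, K) = (2*r)*K = 2*K*r)
9659522/H(b(25, c(1)), -2577) = 9659522/((2*(-2577)*√(25² + (1*(1 + 1))²))) = 9659522/((2*(-2577)*√(625 + (1*2)²))) = 9659522/((2*(-2577)*√(625 + 2²))) = 9659522/((2*(-2577)*√(625 + 4))) = 9659522/((2*(-2577)*√629)) = 9659522/((-5154*√629)) = 9659522*(-√629/3241866) = -4829761*√629/1620933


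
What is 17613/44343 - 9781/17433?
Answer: -1082662/6607107 ≈ -0.16386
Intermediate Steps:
17613/44343 - 9781/17433 = 17613*(1/44343) - 9781*1/17433 = 1957/4927 - 9781/17433 = -1082662/6607107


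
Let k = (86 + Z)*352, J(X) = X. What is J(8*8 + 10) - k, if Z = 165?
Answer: -88278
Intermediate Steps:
k = 88352 (k = (86 + 165)*352 = 251*352 = 88352)
J(8*8 + 10) - k = (8*8 + 10) - 1*88352 = (64 + 10) - 88352 = 74 - 88352 = -88278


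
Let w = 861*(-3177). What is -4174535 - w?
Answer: -1439138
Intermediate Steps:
w = -2735397
-4174535 - w = -4174535 - 1*(-2735397) = -4174535 + 2735397 = -1439138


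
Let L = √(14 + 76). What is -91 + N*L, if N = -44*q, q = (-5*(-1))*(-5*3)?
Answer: -91 + 9900*√10 ≈ 31216.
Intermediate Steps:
L = 3*√10 (L = √90 = 3*√10 ≈ 9.4868)
q = -75 (q = 5*(-15) = -75)
N = 3300 (N = -44*(-75) = 3300)
-91 + N*L = -91 + 3300*(3*√10) = -91 + 9900*√10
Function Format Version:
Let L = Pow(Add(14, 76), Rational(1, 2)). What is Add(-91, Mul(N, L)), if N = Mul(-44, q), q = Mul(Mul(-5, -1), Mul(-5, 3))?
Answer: Add(-91, Mul(9900, Pow(10, Rational(1, 2)))) ≈ 31216.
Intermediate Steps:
L = Mul(3, Pow(10, Rational(1, 2))) (L = Pow(90, Rational(1, 2)) = Mul(3, Pow(10, Rational(1, 2))) ≈ 9.4868)
q = -75 (q = Mul(5, -15) = -75)
N = 3300 (N = Mul(-44, -75) = 3300)
Add(-91, Mul(N, L)) = Add(-91, Mul(3300, Mul(3, Pow(10, Rational(1, 2))))) = Add(-91, Mul(9900, Pow(10, Rational(1, 2))))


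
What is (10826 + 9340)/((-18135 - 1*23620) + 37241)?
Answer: -10083/2257 ≈ -4.4674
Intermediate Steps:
(10826 + 9340)/((-18135 - 1*23620) + 37241) = 20166/((-18135 - 23620) + 37241) = 20166/(-41755 + 37241) = 20166/(-4514) = 20166*(-1/4514) = -10083/2257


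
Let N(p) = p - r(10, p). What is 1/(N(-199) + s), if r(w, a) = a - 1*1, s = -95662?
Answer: -1/95661 ≈ -1.0454e-5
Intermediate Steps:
r(w, a) = -1 + a (r(w, a) = a - 1 = -1 + a)
N(p) = 1 (N(p) = p - (-1 + p) = p + (1 - p) = 1)
1/(N(-199) + s) = 1/(1 - 95662) = 1/(-95661) = -1/95661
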